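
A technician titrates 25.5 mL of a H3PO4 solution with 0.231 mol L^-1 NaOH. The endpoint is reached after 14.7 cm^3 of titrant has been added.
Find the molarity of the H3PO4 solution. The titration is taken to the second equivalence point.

0.0666 mol/L

H3PO4 + 2 NaOH → Na2HPO4 + 2 H2O
n(NaOH) = 0.0147 L × 0.231 mol/L = 3.40 × 10^-3 mol
From the 1:2 mole ratio, n(H3PO4) = 1/2 × 3.40 × 10^-3 = 1.70 × 10^-3 mol
[H3PO4] = 1.70 × 10^-3 mol / 0.0255 L = 0.0666 mol/L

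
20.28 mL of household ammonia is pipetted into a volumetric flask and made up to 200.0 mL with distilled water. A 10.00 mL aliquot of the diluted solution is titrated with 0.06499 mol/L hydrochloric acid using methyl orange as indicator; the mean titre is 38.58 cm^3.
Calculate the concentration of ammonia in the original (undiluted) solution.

NH3 + HCl → NH4Cl
n(HCl) = 0.03858 × 0.06499 = 2.507 × 10^-3 mol
n(NH3) in the aliquot = 2.507 × 10^-3 mol (1:1 ratio)
[NH3]_dilute = 2.507 × 10^-3 / 0.01000 = 0.2507 mol/L
Dilution factor = 200.0 / 20.28 = 9.862
[NH3]_stock = 0.2507 × 9.862 = 2.473 mol/L

2.473 mol/L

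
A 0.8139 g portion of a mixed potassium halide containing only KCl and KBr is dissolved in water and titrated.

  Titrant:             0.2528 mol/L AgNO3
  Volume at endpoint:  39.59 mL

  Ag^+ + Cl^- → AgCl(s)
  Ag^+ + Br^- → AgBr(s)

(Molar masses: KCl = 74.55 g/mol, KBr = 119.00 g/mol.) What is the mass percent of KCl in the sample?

n(AgNO3) = 0.03959 × 0.2528 = 0.01001 mol
Let x = n(KCl), y = n(KBr).
Titrant: 1x + 1y = 0.01001;  mass: 74.55x + 119.00y = 0.8139
Solving, x = 8.484 × 10^-3 mol, y = 1.525 × 10^-3 mol
mass of KCl = 8.484 × 10^-3 × 74.55 = 0.6324 g
% KCl = 0.6324 / 0.8139 × 100 = 77.71 %

77.71 %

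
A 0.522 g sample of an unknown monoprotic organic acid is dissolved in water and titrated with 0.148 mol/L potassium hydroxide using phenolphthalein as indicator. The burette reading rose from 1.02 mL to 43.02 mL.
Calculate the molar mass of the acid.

84.0 g/mol

n(KOH) = 0.0420 L × 0.148 mol/L = 6.22 × 10^-3 mol
n(HA) = 6.22 × 10^-3 mol (1:1 ratio)
M = m / n = 0.522 g / 6.22 × 10^-3 mol = 84.0 g/mol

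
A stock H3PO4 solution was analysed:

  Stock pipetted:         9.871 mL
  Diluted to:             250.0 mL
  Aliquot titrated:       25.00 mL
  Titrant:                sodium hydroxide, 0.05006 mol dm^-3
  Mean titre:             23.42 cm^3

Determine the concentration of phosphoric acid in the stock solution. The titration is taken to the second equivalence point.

H3PO4 + 2 NaOH → Na2HPO4 + 2 H2O
n(NaOH) = 0.02342 × 0.05006 = 1.172 × 10^-3 mol
From the 1:2 ratio, n(H3PO4) in the aliquot = 1/2 × 1.172 × 10^-3 = 5.862 × 10^-4 mol
[H3PO4]_dilute = 5.862 × 10^-4 / 0.02500 = 0.02345 mol/L
Dilution factor = 250.0 / 9.871 = 25.33
[H3PO4]_stock = 0.02345 × 25.33 = 0.5939 mol/L

0.5939 mol/L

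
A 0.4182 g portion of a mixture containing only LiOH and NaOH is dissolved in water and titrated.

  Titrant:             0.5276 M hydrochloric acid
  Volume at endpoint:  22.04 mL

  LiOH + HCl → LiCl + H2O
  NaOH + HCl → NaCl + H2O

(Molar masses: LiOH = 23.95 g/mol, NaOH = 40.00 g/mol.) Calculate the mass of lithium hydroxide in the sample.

0.07003 g

n(HCl) = 0.02204 × 0.5276 = 0.01163 mol
Let x = n(LiOH), y = n(NaOH).
Titrant: 1x + 1y = 0.01163;  mass: 23.95x + 40.00y = 0.4182
Solving, x = 2.924 × 10^-3 mol, y = 8.704 × 10^-3 mol
mass of LiOH = 2.924 × 10^-3 × 23.95 = 0.07003 g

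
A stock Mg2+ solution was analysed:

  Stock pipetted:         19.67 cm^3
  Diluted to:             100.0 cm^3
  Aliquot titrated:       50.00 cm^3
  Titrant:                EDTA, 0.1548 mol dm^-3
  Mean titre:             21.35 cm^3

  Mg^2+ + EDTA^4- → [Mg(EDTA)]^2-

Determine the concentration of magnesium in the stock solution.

0.3360 mol/L

n(EDTA) = 0.02135 × 0.1548 = 3.305 × 10^-3 mol
n(Mg2+) in the aliquot = 3.305 × 10^-3 mol (1:1 ratio)
[Mg2+]_dilute = 3.305 × 10^-3 / 0.05000 = 0.06610 mol/L
Dilution factor = 100.0 / 19.67 = 5.084
[Mg2+]_stock = 0.06610 × 5.084 = 0.3360 mol/L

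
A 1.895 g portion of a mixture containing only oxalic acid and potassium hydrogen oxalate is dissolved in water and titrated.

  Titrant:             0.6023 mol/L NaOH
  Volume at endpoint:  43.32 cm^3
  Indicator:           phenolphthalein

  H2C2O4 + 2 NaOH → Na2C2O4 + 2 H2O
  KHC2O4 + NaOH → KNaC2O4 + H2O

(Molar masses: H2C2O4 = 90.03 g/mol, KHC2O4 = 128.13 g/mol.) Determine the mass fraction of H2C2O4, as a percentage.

41.39 %

n(NaOH) = 0.04332 × 0.6023 = 0.02609 mol
Let x = n(H2C2O4), y = n(KHC2O4).
Titrant: 2x + 1y = 0.02609;  mass: 90.03x + 128.13y = 1.895
Solving, x = 8.712 × 10^-3 mol, y = 8.669 × 10^-3 mol
mass of H2C2O4 = 8.712 × 10^-3 × 90.03 = 0.7843 g
% H2C2O4 = 0.7843 / 1.895 × 100 = 41.39 %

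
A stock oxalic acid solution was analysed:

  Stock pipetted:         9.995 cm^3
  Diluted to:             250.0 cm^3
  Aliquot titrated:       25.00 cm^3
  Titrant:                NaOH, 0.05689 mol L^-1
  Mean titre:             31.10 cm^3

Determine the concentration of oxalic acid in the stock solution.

H2C2O4 + 2 NaOH → Na2C2O4 + 2 H2O
n(NaOH) = 0.03110 × 0.05689 = 1.769 × 10^-3 mol
From the 1:2 ratio, n(H2C2O4) in the aliquot = 1/2 × 1.769 × 10^-3 = 8.846 × 10^-4 mol
[H2C2O4]_dilute = 8.846 × 10^-4 / 0.02500 = 0.03539 mol/L
Dilution factor = 250.0 / 9.995 = 25.01
[H2C2O4]_stock = 0.03539 × 25.01 = 0.8851 mol/L

0.8851 mol/L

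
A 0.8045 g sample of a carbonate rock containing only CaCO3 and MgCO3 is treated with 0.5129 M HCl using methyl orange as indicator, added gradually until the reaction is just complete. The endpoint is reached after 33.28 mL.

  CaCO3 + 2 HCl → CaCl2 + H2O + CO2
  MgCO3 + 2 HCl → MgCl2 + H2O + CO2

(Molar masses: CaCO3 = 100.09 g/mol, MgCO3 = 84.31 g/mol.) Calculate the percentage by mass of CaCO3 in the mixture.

n(HCl) = 0.03328 × 0.5129 = 0.01707 mol
Let x = n(CaCO3), y = n(MgCO3).
Titrant: 2x + 2y = 0.01707;  mass: 100.09x + 84.31y = 0.8045
Solving, x = 5.383 × 10^-3 mol, y = 3.152 × 10^-3 mol
mass of CaCO3 = 5.383 × 10^-3 × 100.09 = 0.5388 g
% CaCO3 = 0.5388 / 0.8045 × 100 = 66.97 %

66.97 %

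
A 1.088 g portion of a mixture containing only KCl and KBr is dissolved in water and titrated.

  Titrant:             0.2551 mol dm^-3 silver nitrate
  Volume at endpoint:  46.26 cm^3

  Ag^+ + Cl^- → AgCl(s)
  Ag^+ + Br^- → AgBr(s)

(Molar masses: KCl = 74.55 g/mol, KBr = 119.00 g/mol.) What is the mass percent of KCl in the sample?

n(AgNO3) = 0.04626 × 0.2551 = 0.01180 mol
Let x = n(KCl), y = n(KBr).
Titrant: 1x + 1y = 0.01180;  mass: 74.55x + 119.00y = 1.088
Solving, x = 7.116 × 10^-3 mol, y = 4.685 × 10^-3 mol
mass of KCl = 7.116 × 10^-3 × 74.55 = 0.5305 g
% KCl = 0.5305 / 1.088 × 100 = 48.76 %

48.76 %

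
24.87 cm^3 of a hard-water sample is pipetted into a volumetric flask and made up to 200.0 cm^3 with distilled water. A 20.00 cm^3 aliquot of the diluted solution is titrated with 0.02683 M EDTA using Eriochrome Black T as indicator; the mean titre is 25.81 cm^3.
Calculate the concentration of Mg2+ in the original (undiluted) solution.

Mg^2+ + EDTA^4- → [Mg(EDTA)]^2-
n(EDTA) = 0.02581 × 0.02683 = 6.925 × 10^-4 mol
n(Mg2+) in the aliquot = 6.925 × 10^-4 mol (1:1 ratio)
[Mg2+]_dilute = 6.925 × 10^-4 / 0.02000 = 0.03462 mol/L
Dilution factor = 200.0 / 24.87 = 8.042
[Mg2+]_stock = 0.03462 × 8.042 = 0.2784 mol/L

0.2784 M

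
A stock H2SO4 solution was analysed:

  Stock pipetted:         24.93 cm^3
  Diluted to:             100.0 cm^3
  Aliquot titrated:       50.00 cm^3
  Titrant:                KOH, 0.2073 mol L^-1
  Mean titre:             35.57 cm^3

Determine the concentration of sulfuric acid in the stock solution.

H2SO4 + 2 KOH → K2SO4 + 2 H2O
n(KOH) = 0.03557 × 0.2073 = 7.374 × 10^-3 mol
From the 1:2 ratio, n(H2SO4) in the aliquot = 1/2 × 7.374 × 10^-3 = 3.687 × 10^-3 mol
[H2SO4]_dilute = 3.687 × 10^-3 / 0.05000 = 0.07374 mol/L
Dilution factor = 100.0 / 24.93 = 4.011
[H2SO4]_stock = 0.07374 × 4.011 = 0.2958 mol/L

0.2958 mol/L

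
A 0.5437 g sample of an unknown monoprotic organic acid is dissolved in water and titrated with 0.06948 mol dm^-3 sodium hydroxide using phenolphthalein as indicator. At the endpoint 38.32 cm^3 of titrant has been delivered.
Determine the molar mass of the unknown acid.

204.2 g/mol

n(NaOH) = 0.03832 L × 0.06948 mol/L = 2.662 × 10^-3 mol
n(HA) = 2.662 × 10^-3 mol (1:1 ratio)
M = m / n = 0.5437 g / 2.662 × 10^-3 mol = 204.2 g/mol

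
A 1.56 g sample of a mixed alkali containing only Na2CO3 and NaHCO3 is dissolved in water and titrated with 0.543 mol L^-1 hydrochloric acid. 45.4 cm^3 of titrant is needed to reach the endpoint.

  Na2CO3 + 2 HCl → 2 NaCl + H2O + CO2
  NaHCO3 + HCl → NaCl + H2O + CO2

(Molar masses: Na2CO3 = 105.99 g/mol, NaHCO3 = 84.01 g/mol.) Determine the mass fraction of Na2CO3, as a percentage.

56.0 %

n(HCl) = 0.0454 × 0.543 = 0.0247 mol
Let x = n(Na2CO3), y = n(NaHCO3).
Titrant: 2x + 1y = 0.0247;  mass: 105.99x + 84.01y = 1.56
Solving, x = 8.24 × 10^-3 mol, y = 8.18 × 10^-3 mol
mass of Na2CO3 = 8.24 × 10^-3 × 105.99 = 0.873 g
% Na2CO3 = 0.873 / 1.56 × 100 = 56.0 %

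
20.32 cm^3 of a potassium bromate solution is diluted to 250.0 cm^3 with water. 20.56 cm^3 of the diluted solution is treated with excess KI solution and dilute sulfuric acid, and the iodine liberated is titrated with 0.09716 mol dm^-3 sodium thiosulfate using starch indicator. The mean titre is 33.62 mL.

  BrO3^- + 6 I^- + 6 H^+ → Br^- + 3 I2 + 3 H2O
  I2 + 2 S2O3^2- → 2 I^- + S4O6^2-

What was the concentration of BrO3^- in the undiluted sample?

n(S2O3^2-) = 0.03362 × 0.09716 = 3.267 × 10^-3 mol
n(I2) = n(S2O3^2-)/2 = 1.633 × 10^-3 mol
From the 1:3 ratio, n(BrO3^-) in the aliquot = 1/3 × 1.633 × 10^-3 = 5.444 × 10^-4 mol
[BrO3^-]_dilute = 5.444 × 10^-4 / 0.02056 = 0.02648 mol/L
[BrO3^-]_original = 0.02648 × 250.0/20.32 = 0.3258 mol/L

0.3258 mol/L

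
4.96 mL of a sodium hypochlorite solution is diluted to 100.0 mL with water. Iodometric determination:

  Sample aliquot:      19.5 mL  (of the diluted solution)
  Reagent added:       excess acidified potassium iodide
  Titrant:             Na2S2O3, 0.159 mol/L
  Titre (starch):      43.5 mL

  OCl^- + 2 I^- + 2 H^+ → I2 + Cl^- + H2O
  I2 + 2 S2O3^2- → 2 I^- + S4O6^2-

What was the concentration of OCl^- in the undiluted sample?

n(S2O3^2-) = 0.0435 × 0.159 = 6.92 × 10^-3 mol
n(I2) = n(S2O3^2-)/2 = 3.46 × 10^-3 mol
n(OCl^-) in the aliquot = 3.46 × 10^-3 mol (1:1 ratio)
[OCl^-]_dilute = 3.46 × 10^-3 / 0.0195 = 0.177 mol/L
[OCl^-]_original = 0.177 × 100.0/4.96 = 3.58 mol/L

3.58 mol/L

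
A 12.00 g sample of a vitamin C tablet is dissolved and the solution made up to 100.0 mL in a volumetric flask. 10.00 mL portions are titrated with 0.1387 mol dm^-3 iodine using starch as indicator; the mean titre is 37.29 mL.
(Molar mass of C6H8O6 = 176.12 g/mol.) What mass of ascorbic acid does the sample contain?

9.109 g

C6H8O6 + I2 → C6H6O6 + 2 HI
n(I2) per titration = 0.03729 × 0.1387 = 5.172 × 10^-3 mol
n(C6H8O6) in each aliquot = 5.172 × 10^-3 mol (1:1 ratio)
n(C6H8O6) in the whole flask = 5.172 × 10^-3 × 100.0/10.00 = 0.05172 mol
mass of C6H8O6 = 0.05172 × 176.12 = 9.109 g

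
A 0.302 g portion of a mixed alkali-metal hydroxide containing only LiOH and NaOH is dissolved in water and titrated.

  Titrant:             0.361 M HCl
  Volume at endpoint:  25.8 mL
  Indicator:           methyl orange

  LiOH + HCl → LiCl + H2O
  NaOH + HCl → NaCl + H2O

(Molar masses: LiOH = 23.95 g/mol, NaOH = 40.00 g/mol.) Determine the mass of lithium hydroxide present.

n(HCl) = 0.0258 × 0.361 = 9.31 × 10^-3 mol
Let x = n(LiOH), y = n(NaOH).
Titrant: 1x + 1y = 9.31 × 10^-3;  mass: 23.95x + 40.00y = 0.302
Solving, x = 4.40 × 10^-3 mol, y = 4.92 × 10^-3 mol
mass of LiOH = 4.40 × 10^-3 × 23.95 = 0.105 g

0.105 g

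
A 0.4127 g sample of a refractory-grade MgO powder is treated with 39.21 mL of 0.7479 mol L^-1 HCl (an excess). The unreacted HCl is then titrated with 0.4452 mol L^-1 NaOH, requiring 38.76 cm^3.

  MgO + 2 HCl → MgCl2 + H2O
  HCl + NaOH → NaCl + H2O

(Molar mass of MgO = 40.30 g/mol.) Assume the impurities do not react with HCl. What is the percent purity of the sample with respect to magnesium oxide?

58.93 %

n(HCl) added = 0.03921 × 0.7479 = 0.02933 mol
n(NaOH) used in back-titration = 0.03876 × 0.4452 = 0.01726 mol
n(HCl) left over = 0.01726 mol (1:1 ratio)
n(HCl) consumed by analyte = 0.02933 − 0.01726 = 0.01207 mol
From the 1:2 ratio, n(MgO) = 1/2 × 0.01207 = 6.035 × 10^-3 mol
mass of MgO = 6.035 × 10^-3 × 40.30 = 0.2432 g
% MgO = 0.2432 / 0.4127 × 100 = 58.93 %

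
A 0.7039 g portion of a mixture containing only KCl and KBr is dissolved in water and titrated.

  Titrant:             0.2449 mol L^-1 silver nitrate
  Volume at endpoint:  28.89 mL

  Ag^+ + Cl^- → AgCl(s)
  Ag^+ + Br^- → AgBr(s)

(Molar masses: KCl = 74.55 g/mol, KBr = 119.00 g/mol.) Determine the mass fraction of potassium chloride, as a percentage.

n(AgNO3) = 0.02889 × 0.2449 = 7.075 × 10^-3 mol
Let x = n(KCl), y = n(KBr).
Titrant: 1x + 1y = 7.075 × 10^-3;  mass: 74.55x + 119.00y = 0.7039
Solving, x = 3.106 × 10^-3 mol, y = 3.970 × 10^-3 mol
mass of KCl = 3.106 × 10^-3 × 74.55 = 0.2315 g
% KCl = 0.2315 / 0.7039 × 100 = 32.89 %

32.89 %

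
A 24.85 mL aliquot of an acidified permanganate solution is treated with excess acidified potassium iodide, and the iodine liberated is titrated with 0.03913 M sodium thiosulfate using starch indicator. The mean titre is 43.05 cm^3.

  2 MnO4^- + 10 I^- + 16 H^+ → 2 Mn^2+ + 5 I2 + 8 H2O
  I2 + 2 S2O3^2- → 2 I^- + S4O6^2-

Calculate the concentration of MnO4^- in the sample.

n(S2O3^2-) = 0.04305 × 0.03913 = 1.685 × 10^-3 mol
n(I2) = n(S2O3^2-)/2 = 8.423 × 10^-4 mol
From the 2:5 ratio, n(MnO4^-) in the aliquot = 2/5 × 8.423 × 10^-4 = 3.369 × 10^-4 mol
[MnO4^-] = 3.369 × 10^-4 / 0.02485 = 0.01356 mol/L

0.01356 M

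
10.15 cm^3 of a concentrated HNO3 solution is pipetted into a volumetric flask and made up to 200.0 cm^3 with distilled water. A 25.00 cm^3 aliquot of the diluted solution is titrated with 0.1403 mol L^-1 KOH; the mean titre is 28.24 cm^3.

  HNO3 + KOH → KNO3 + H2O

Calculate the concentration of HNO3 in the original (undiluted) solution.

3.123 mol/L

n(KOH) = 0.02824 × 0.1403 = 3.962 × 10^-3 mol
n(HNO3) in the aliquot = 3.962 × 10^-3 mol (1:1 ratio)
[HNO3]_dilute = 3.962 × 10^-3 / 0.02500 = 0.1585 mol/L
Dilution factor = 200.0 / 10.15 = 19.70
[HNO3]_stock = 0.1585 × 19.70 = 3.123 mol/L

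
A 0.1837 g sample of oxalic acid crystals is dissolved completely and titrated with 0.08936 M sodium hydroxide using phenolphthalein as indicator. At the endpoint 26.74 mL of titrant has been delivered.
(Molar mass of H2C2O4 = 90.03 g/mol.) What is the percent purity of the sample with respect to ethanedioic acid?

H2C2O4 + 2 NaOH → Na2C2O4 + 2 H2O
n(NaOH) = 0.02674 L × 0.08936 mol/L = 2.389 × 10^-3 mol
From the 1:2 ratio, n(H2C2O4) = 1/2 × 2.389 × 10^-3 = 1.195 × 10^-3 mol
mass of H2C2O4 = 1.195 × 10^-3 × 90.03 g/mol = 0.1076 g
% H2C2O4 = 0.1076 / 0.1837 × 100 = 58.55 %

58.55 %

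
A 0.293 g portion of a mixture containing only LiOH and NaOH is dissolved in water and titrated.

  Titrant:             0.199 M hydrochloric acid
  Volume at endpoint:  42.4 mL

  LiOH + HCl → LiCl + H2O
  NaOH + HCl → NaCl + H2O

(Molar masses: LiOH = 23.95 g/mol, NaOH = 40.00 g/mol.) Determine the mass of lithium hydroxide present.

0.0664 g

n(HCl) = 0.0424 × 0.199 = 8.44 × 10^-3 mol
Let x = n(LiOH), y = n(NaOH).
Titrant: 1x + 1y = 8.44 × 10^-3;  mass: 23.95x + 40.00y = 0.293
Solving, x = 2.77 × 10^-3 mol, y = 5.66 × 10^-3 mol
mass of LiOH = 2.77 × 10^-3 × 23.95 = 0.0664 g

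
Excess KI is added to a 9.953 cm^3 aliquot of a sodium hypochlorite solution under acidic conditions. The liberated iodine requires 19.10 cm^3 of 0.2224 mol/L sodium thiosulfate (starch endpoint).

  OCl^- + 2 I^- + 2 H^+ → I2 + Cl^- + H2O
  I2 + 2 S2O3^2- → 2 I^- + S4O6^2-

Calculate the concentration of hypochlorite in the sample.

0.2134 mol/L

n(S2O3^2-) = 0.01910 × 0.2224 = 4.248 × 10^-3 mol
n(I2) = n(S2O3^2-)/2 = 2.124 × 10^-3 mol
n(OCl^-) in the aliquot = 2.124 × 10^-3 mol (1:1 ratio)
[OCl^-] = 2.124 × 10^-3 / 0.009953 = 0.2134 mol/L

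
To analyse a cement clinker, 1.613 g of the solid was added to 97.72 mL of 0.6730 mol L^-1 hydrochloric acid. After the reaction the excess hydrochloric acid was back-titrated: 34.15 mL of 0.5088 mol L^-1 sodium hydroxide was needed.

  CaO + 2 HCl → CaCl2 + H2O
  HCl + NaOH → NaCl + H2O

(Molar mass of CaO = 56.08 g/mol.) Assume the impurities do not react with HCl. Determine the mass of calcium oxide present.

n(HCl) added = 0.09772 × 0.6730 = 0.06577 mol
n(NaOH) used in back-titration = 0.03415 × 0.5088 = 0.01738 mol
n(HCl) left over = 0.01738 mol (1:1 ratio)
n(HCl) consumed by analyte = 0.06577 − 0.01738 = 0.04839 mol
From the 1:2 ratio, n(CaO) = 1/2 × 0.04839 = 0.02420 mol
mass of CaO = 0.02420 × 56.08 = 1.357 g

1.357 g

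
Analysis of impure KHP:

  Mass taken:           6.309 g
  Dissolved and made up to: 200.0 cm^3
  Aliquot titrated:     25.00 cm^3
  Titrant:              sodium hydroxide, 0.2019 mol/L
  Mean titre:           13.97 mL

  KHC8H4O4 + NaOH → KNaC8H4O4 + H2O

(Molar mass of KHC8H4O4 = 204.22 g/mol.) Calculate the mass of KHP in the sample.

n(NaOH) per titration = 0.01397 × 0.2019 = 2.821 × 10^-3 mol
n(KHC8H4O4) in each aliquot = 2.821 × 10^-3 mol (1:1 ratio)
n(KHC8H4O4) in the whole flask = 2.821 × 10^-3 × 200.0/25.00 = 0.02256 mol
mass of KHC8H4O4 = 0.02256 × 204.22 = 4.608 g

4.608 g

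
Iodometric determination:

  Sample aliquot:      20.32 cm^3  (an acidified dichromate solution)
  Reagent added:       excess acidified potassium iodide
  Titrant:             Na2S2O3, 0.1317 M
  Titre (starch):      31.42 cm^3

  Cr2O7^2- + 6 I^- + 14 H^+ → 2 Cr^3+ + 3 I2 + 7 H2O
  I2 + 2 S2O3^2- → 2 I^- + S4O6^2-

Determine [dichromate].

0.03394 M

n(S2O3^2-) = 0.03142 × 0.1317 = 4.138 × 10^-3 mol
n(I2) = n(S2O3^2-)/2 = 2.069 × 10^-3 mol
From the 1:3 ratio, n(Cr2O7^2-) in the aliquot = 1/3 × 2.069 × 10^-3 = 6.897 × 10^-4 mol
[Cr2O7^2-] = 6.897 × 10^-4 / 0.02032 = 0.03394 mol/L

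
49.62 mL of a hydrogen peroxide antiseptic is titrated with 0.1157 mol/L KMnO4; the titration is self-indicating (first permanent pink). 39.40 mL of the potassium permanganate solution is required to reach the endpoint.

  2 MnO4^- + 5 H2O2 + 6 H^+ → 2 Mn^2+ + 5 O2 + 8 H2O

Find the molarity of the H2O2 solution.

n(KMnO4) = 0.03940 L × 0.1157 mol/L = 4.559 × 10^-3 mol
From the 5:2 mole ratio, n(H2O2) = 5/2 × 4.559 × 10^-3 = 0.01140 mol
[H2O2] = 0.01140 mol / 0.04962 L = 0.2297 mol/L

0.2297 mol/L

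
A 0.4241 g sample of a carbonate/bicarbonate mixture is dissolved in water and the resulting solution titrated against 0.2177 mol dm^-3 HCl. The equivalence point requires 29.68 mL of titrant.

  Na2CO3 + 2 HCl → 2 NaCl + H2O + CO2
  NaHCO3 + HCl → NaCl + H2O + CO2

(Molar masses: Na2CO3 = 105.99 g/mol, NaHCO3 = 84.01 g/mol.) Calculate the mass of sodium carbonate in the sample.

n(HCl) = 0.02968 × 0.2177 = 6.461 × 10^-3 mol
Let x = n(Na2CO3), y = n(NaHCO3).
Titrant: 2x + 1y = 6.461 × 10^-3;  mass: 105.99x + 84.01y = 0.4241
Solving, x = 1.914 × 10^-3 mol, y = 2.634 × 10^-3 mol
mass of Na2CO3 = 1.914 × 10^-3 × 105.99 = 0.2029 g

0.2029 g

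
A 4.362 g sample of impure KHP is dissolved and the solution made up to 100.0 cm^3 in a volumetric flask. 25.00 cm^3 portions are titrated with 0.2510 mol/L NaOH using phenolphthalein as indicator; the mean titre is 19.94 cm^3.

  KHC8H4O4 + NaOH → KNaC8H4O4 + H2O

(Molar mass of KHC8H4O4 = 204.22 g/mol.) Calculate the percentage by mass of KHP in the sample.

n(NaOH) per titration = 0.01994 × 0.2510 = 5.005 × 10^-3 mol
n(KHC8H4O4) in each aliquot = 5.005 × 10^-3 mol (1:1 ratio)
n(KHC8H4O4) in the whole flask = 5.005 × 10^-3 × 100.0/25.00 = 0.02002 mol
mass of KHC8H4O4 = 0.02002 × 204.22 = 4.088 g
% KHC8H4O4 = 4.088 / 4.362 × 100 = 93.73 %

93.73 %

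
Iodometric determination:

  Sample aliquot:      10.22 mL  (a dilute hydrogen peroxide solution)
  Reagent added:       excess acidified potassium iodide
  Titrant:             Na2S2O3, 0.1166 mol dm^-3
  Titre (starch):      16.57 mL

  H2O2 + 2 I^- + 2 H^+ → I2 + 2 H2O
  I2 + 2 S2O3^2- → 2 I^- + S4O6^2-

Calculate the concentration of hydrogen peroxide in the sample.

0.09452 mol/L

n(S2O3^2-) = 0.01657 × 0.1166 = 1.932 × 10^-3 mol
n(I2) = n(S2O3^2-)/2 = 9.660 × 10^-4 mol
n(H2O2) in the aliquot = 9.660 × 10^-4 mol (1:1 ratio)
[H2O2] = 9.660 × 10^-4 / 0.01022 = 0.09452 mol/L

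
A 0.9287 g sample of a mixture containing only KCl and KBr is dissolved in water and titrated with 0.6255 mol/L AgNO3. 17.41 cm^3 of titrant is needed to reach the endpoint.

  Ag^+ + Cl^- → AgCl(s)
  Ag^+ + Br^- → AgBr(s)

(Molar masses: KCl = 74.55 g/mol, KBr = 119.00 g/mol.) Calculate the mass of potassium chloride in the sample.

0.6159 g

n(AgNO3) = 0.01741 × 0.6255 = 0.01089 mol
Let x = n(KCl), y = n(KBr).
Titrant: 1x + 1y = 0.01089;  mass: 74.55x + 119.00y = 0.9287
Solving, x = 8.261 × 10^-3 mol, y = 2.629 × 10^-3 mol
mass of KCl = 8.261 × 10^-3 × 74.55 = 0.6159 g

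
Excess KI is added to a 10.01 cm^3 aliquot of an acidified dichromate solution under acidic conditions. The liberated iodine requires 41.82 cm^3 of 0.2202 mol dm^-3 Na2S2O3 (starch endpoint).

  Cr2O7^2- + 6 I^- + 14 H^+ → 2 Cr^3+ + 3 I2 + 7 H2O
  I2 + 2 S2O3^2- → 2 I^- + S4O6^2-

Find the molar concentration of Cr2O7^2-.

0.1533 mol/L

n(S2O3^2-) = 0.04182 × 0.2202 = 9.209 × 10^-3 mol
n(I2) = n(S2O3^2-)/2 = 4.604 × 10^-3 mol
From the 1:3 ratio, n(Cr2O7^2-) in the aliquot = 1/3 × 4.604 × 10^-3 = 1.535 × 10^-3 mol
[Cr2O7^2-] = 1.535 × 10^-3 / 0.01001 = 0.1533 mol/L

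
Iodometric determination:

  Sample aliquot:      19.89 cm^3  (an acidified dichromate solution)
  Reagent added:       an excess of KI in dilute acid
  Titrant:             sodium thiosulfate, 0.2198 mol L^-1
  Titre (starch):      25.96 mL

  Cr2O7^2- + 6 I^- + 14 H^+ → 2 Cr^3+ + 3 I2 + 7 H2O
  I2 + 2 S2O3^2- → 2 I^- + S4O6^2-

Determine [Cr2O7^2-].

n(S2O3^2-) = 0.02596 × 0.2198 = 5.706 × 10^-3 mol
n(I2) = n(S2O3^2-)/2 = 2.853 × 10^-3 mol
From the 1:3 ratio, n(Cr2O7^2-) in the aliquot = 1/3 × 2.853 × 10^-3 = 9.510 × 10^-4 mol
[Cr2O7^2-] = 9.510 × 10^-4 / 0.01989 = 0.04781 mol/L

0.04781 mol/L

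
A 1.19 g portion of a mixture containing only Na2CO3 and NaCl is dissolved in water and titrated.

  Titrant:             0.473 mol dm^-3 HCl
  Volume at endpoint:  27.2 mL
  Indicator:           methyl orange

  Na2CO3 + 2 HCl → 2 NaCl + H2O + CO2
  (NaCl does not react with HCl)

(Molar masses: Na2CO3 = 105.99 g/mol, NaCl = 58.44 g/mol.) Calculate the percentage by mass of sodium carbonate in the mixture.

57.3 %

n(HCl) = 0.0272 × 0.473 = 0.0129 mol
Let x = n(Na2CO3), y = n(NaCl).
Titrant: 2x = 0.0129;  mass: 105.99x + 58.44y = 1.19
Solving, x = 6.43 × 10^-3 mol, y = 8.70 × 10^-3 mol
mass of Na2CO3 = 6.43 × 10^-3 × 105.99 = 0.682 g
% Na2CO3 = 0.682 / 1.19 × 100 = 57.3 %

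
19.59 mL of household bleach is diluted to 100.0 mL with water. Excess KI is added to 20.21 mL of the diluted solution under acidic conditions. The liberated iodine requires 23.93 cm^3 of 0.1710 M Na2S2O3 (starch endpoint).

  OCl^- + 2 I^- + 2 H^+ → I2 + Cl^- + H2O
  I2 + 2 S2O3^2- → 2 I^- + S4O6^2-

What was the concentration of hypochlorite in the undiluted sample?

0.5168 M

n(S2O3^2-) = 0.02393 × 0.1710 = 4.092 × 10^-3 mol
n(I2) = n(S2O3^2-)/2 = 2.046 × 10^-3 mol
n(OCl^-) in the aliquot = 2.046 × 10^-3 mol (1:1 ratio)
[OCl^-]_dilute = 2.046 × 10^-3 / 0.02021 = 0.1012 mol/L
[OCl^-]_original = 0.1012 × 100.0/19.59 = 0.5168 mol/L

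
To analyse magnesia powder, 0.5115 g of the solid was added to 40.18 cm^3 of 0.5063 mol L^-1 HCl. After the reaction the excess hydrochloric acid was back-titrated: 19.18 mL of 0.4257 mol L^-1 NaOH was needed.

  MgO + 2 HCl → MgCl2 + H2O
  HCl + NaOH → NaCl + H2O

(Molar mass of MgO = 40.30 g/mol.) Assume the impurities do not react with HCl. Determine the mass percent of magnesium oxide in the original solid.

47.97 %

n(HCl) added = 0.04018 × 0.5063 = 0.02034 mol
n(NaOH) used in back-titration = 0.01918 × 0.4257 = 8.165 × 10^-3 mol
n(HCl) left over = 8.165 × 10^-3 mol (1:1 ratio)
n(HCl) consumed by analyte = 0.02034 − 8.165 × 10^-3 = 0.01218 mol
From the 1:2 ratio, n(MgO) = 1/2 × 0.01218 = 6.089 × 10^-3 mol
mass of MgO = 6.089 × 10^-3 × 40.30 = 0.2454 g
% MgO = 0.2454 / 0.5115 × 100 = 47.97 %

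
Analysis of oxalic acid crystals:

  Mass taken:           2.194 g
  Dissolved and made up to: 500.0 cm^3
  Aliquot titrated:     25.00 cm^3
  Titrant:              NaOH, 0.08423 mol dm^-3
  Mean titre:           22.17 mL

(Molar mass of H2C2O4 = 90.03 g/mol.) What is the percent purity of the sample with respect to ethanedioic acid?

76.63 %

H2C2O4 + 2 NaOH → Na2C2O4 + 2 H2O
n(NaOH) per titration = 0.02217 × 0.08423 = 1.867 × 10^-3 mol
From the 1:2 ratio, n(H2C2O4) in each aliquot = 1/2 × 1.867 × 10^-3 = 9.337 × 10^-4 mol
n(H2C2O4) in the whole flask = 9.337 × 10^-4 × 500.0/25.00 = 0.01867 mol
mass of H2C2O4 = 0.01867 × 90.03 = 1.681 g
% H2C2O4 = 1.681 / 2.194 × 100 = 76.63 %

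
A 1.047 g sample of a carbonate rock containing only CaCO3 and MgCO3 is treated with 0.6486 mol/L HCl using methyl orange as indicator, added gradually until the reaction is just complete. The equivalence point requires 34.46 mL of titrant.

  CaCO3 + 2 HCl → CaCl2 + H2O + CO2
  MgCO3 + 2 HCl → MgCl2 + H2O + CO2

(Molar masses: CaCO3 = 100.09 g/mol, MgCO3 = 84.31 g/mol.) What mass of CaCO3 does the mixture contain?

0.6648 g

n(HCl) = 0.03446 × 0.6486 = 0.02235 mol
Let x = n(CaCO3), y = n(MgCO3).
Titrant: 2x + 2y = 0.02235;  mass: 100.09x + 84.31y = 1.047
Solving, x = 6.642 × 10^-3 mol, y = 4.534 × 10^-3 mol
mass of CaCO3 = 6.642 × 10^-3 × 100.09 = 0.6648 g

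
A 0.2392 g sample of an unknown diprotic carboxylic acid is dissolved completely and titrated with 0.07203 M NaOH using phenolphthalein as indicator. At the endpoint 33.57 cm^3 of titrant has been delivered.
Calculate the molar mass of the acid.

197.8 g/mol

n(NaOH) = 0.03357 L × 0.07203 mol/L = 2.418 × 10^-3 mol
From the 1:2 ratio, n(H2A) = 1/2 × 2.418 × 10^-3 = 1.209 × 10^-3 mol
M = m / n = 0.2392 g / 1.209 × 10^-3 mol = 197.8 g/mol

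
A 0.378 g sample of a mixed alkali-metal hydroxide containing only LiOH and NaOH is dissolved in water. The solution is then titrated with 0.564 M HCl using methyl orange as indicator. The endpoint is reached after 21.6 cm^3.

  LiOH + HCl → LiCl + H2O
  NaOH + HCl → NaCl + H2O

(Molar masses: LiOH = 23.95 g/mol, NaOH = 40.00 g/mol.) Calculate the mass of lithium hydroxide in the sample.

0.163 g

n(HCl) = 0.0216 × 0.564 = 0.0122 mol
Let x = n(LiOH), y = n(NaOH).
Titrant: 1x + 1y = 0.0122;  mass: 23.95x + 40.00y = 0.378
Solving, x = 6.81 × 10^-3 mol, y = 5.37 × 10^-3 mol
mass of LiOH = 6.81 × 10^-3 × 23.95 = 0.163 g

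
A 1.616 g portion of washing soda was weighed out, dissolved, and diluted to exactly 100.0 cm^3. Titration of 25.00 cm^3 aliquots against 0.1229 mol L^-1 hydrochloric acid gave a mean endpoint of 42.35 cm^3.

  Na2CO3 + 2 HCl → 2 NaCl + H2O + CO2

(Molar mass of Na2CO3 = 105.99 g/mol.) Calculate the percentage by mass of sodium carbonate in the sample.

n(HCl) per titration = 0.04235 × 0.1229 = 5.205 × 10^-3 mol
From the 1:2 ratio, n(Na2CO3) in each aliquot = 1/2 × 5.205 × 10^-3 = 2.602 × 10^-3 mol
n(Na2CO3) in the whole flask = 2.602 × 10^-3 × 100.0/25.00 = 0.01041 mol
mass of Na2CO3 = 0.01041 × 105.99 = 1.103 g
% Na2CO3 = 1.103 / 1.616 × 100 = 68.27 %

68.27 %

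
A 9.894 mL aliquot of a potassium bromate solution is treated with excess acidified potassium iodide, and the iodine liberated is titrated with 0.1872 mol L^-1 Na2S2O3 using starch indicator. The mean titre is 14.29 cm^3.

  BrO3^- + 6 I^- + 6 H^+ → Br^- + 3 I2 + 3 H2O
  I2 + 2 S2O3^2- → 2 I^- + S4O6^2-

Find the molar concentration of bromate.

n(S2O3^2-) = 0.01429 × 0.1872 = 2.675 × 10^-3 mol
n(I2) = n(S2O3^2-)/2 = 1.338 × 10^-3 mol
From the 1:3 ratio, n(BrO3^-) in the aliquot = 1/3 × 1.338 × 10^-3 = 4.458 × 10^-4 mol
[BrO3^-] = 4.458 × 10^-4 / 0.009894 = 0.04506 mol/L

0.04506 mol/L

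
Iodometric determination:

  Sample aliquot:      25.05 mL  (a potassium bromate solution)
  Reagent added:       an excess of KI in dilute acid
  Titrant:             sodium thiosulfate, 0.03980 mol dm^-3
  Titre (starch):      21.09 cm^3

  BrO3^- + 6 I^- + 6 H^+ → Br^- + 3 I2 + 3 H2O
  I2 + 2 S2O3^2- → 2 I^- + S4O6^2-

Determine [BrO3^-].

0.005585 mol/L

n(S2O3^2-) = 0.02109 × 0.03980 = 8.394 × 10^-4 mol
n(I2) = n(S2O3^2-)/2 = 4.197 × 10^-4 mol
From the 1:3 ratio, n(BrO3^-) in the aliquot = 1/3 × 4.197 × 10^-4 = 1.399 × 10^-4 mol
[BrO3^-] = 1.399 × 10^-4 / 0.02505 = 0.005585 mol/L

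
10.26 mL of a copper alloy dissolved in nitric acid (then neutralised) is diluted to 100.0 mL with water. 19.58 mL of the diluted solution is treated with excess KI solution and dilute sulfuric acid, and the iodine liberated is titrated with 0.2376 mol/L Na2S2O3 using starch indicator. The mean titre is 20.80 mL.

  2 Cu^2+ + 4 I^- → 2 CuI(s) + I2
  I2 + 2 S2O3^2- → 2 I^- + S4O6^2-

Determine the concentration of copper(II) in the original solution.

2.460 mol/L

n(S2O3^2-) = 0.02080 × 0.2376 = 4.942 × 10^-3 mol
n(I2) = n(S2O3^2-)/2 = 2.471 × 10^-3 mol
From the 2:1 ratio, n(Cu2+) in the aliquot = 2/1 × 2.471 × 10^-3 = 4.942 × 10^-3 mol
[Cu2+]_dilute = 4.942 × 10^-3 / 0.01958 = 0.2524 mol/L
[Cu2+]_original = 0.2524 × 100.0/10.26 = 2.460 mol/L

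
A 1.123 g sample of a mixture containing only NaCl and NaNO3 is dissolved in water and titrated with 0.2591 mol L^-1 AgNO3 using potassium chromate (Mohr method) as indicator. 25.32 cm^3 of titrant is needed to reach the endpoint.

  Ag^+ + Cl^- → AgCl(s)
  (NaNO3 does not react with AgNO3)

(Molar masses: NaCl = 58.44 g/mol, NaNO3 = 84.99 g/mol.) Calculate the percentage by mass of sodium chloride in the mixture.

34.14 %

n(AgNO3) = 0.02532 × 0.2591 = 6.560 × 10^-3 mol
Let x = n(NaCl), y = n(NaNO3).
Titrant: 1x = 6.560 × 10^-3;  mass: 58.44x + 84.99y = 1.123
Solving, x = 6.560 × 10^-3 mol, y = 8.702 × 10^-3 mol
mass of NaCl = 6.560 × 10^-3 × 58.44 = 0.3834 g
% NaCl = 0.3834 / 1.123 × 100 = 34.14 %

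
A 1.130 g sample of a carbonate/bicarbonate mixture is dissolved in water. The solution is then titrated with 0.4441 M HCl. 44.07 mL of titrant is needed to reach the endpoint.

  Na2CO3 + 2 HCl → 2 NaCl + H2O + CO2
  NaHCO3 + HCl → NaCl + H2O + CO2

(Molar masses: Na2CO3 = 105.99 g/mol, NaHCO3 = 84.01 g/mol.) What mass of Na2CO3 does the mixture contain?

0.8786 g

n(HCl) = 0.04407 × 0.4441 = 0.01957 mol
Let x = n(Na2CO3), y = n(NaHCO3).
Titrant: 2x + 1y = 0.01957;  mass: 105.99x + 84.01y = 1.130
Solving, x = 8.290 × 10^-3 mol, y = 2.992 × 10^-3 mol
mass of Na2CO3 = 8.290 × 10^-3 × 105.99 = 0.8786 g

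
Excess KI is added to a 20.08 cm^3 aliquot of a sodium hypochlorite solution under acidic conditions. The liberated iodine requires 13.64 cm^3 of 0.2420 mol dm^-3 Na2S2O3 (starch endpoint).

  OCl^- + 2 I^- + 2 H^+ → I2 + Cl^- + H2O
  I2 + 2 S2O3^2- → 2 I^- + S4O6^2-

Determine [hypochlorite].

0.08219 mol/L

n(S2O3^2-) = 0.01364 × 0.2420 = 3.301 × 10^-3 mol
n(I2) = n(S2O3^2-)/2 = 1.650 × 10^-3 mol
n(OCl^-) in the aliquot = 1.650 × 10^-3 mol (1:1 ratio)
[OCl^-] = 1.650 × 10^-3 / 0.02008 = 0.08219 mol/L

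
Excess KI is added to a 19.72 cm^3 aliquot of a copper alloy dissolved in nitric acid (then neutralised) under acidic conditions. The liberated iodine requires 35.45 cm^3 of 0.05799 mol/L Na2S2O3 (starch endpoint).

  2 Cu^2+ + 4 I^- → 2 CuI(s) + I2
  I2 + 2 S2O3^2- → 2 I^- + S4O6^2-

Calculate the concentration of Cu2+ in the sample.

n(S2O3^2-) = 0.03545 × 0.05799 = 2.056 × 10^-3 mol
n(I2) = n(S2O3^2-)/2 = 1.028 × 10^-3 mol
From the 2:1 ratio, n(Cu2+) in the aliquot = 2/1 × 1.028 × 10^-3 = 2.056 × 10^-3 mol
[Cu2+] = 2.056 × 10^-3 / 0.01972 = 0.1042 mol/L

0.1042 mol/L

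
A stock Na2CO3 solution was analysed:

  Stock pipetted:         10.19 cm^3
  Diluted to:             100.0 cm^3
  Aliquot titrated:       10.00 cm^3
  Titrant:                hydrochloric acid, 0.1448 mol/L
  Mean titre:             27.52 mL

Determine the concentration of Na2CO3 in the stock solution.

Na2CO3 + 2 HCl → 2 NaCl + H2O + CO2
n(HCl) = 0.02752 × 0.1448 = 3.985 × 10^-3 mol
From the 1:2 ratio, n(Na2CO3) in the aliquot = 1/2 × 3.985 × 10^-3 = 1.992 × 10^-3 mol
[Na2CO3]_dilute = 1.992 × 10^-3 / 0.01000 = 0.1992 mol/L
Dilution factor = 100.0 / 10.19 = 9.814
[Na2CO3]_stock = 0.1992 × 9.814 = 1.955 mol/L

1.955 mol/L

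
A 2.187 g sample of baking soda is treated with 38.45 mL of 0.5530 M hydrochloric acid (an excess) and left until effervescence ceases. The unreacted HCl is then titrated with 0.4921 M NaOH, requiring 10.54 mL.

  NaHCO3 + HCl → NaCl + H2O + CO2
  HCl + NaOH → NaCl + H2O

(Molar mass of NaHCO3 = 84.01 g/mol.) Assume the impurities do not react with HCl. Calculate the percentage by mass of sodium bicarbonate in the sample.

n(HCl) added = 0.03845 × 0.5530 = 0.02126 mol
n(NaOH) used in back-titration = 0.01054 × 0.4921 = 5.187 × 10^-3 mol
n(HCl) left over = 5.187 × 10^-3 mol (1:1 ratio)
n(HCl) consumed by analyte = 0.02126 − 5.187 × 10^-3 = 0.01608 mol
n(NaHCO3) = 0.01608 mol (1:1 ratio)
mass of NaHCO3 = 0.01608 × 84.01 = 1.351 g
% NaHCO3 = 1.351 / 2.187 × 100 = 61.75 %

61.75 %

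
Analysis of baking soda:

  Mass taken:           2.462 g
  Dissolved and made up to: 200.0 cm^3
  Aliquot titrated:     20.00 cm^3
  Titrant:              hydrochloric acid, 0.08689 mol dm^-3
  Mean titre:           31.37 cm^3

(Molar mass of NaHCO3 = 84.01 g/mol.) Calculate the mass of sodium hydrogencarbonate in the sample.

2.290 g

NaHCO3 + HCl → NaCl + H2O + CO2
n(HCl) per titration = 0.03137 × 0.08689 = 2.726 × 10^-3 mol
n(NaHCO3) in each aliquot = 2.726 × 10^-3 mol (1:1 ratio)
n(NaHCO3) in the whole flask = 2.726 × 10^-3 × 200.0/20.00 = 0.02726 mol
mass of NaHCO3 = 0.02726 × 84.01 = 2.290 g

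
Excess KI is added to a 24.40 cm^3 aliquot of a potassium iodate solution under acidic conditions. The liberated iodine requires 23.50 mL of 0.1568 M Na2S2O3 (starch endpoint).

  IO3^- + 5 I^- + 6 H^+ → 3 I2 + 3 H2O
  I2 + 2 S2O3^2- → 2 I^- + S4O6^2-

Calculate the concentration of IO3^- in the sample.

0.02517 M

n(S2O3^2-) = 0.02350 × 0.1568 = 3.685 × 10^-3 mol
n(I2) = n(S2O3^2-)/2 = 1.842 × 10^-3 mol
From the 1:3 ratio, n(IO3^-) in the aliquot = 1/3 × 1.842 × 10^-3 = 6.141 × 10^-4 mol
[IO3^-] = 6.141 × 10^-4 / 0.02440 = 0.02517 mol/L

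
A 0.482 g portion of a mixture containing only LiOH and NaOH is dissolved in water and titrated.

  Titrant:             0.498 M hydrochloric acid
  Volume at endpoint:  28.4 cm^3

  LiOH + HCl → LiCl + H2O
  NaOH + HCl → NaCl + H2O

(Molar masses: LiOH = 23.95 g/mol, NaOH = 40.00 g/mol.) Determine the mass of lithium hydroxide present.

0.125 g

n(HCl) = 0.0284 × 0.498 = 0.0141 mol
Let x = n(LiOH), y = n(NaOH).
Titrant: 1x + 1y = 0.0141;  mass: 23.95x + 40.00y = 0.482
Solving, x = 5.22 × 10^-3 mol, y = 8.93 × 10^-3 mol
mass of LiOH = 5.22 × 10^-3 × 23.95 = 0.125 g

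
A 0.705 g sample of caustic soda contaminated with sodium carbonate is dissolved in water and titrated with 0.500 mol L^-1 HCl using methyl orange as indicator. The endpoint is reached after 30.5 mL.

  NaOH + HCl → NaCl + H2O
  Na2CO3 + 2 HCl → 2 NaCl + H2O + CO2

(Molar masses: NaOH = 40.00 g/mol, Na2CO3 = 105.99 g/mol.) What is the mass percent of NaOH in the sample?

45.0 %

n(HCl) = 0.0305 × 0.500 = 0.0152 mol
Let x = n(NaOH), y = n(Na2CO3).
Titrant: 1x + 2y = 0.0152;  mass: 40.00x + 105.99y = 0.705
Solving, x = 7.94 × 10^-3 mol, y = 3.66 × 10^-3 mol
mass of NaOH = 7.94 × 10^-3 × 40.00 = 0.318 g
% NaOH = 0.318 / 0.705 × 100 = 45.0 %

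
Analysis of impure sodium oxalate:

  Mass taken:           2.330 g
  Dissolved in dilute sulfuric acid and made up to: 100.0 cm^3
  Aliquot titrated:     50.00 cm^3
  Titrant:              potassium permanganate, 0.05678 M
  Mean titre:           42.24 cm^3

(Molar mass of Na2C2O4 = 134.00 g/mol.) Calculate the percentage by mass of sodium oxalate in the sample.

2 MnO4^- + 5 C2O4^2- + 16 H^+ → 2 Mn^2+ + 10 CO2 + 8 H2O
n(KMnO4) per titration = 0.04224 × 0.05678 = 2.398 × 10^-3 mol
From the 5:2 ratio, n(Na2C2O4) in each aliquot = 5/2 × 2.398 × 10^-3 = 5.996 × 10^-3 mol
n(Na2C2O4) in the whole flask = 5.996 × 10^-3 × 100.0/50.00 = 0.01199 mol
mass of Na2C2O4 = 0.01199 × 134.00 = 1.607 g
% Na2C2O4 = 1.607 / 2.330 × 100 = 68.97 %

68.97 %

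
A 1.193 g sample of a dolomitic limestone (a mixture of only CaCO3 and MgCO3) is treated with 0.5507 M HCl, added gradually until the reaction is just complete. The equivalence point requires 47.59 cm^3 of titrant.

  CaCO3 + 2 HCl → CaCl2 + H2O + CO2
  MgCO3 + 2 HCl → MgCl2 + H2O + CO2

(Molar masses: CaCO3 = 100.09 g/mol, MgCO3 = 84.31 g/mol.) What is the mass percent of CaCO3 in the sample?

n(HCl) = 0.04759 × 0.5507 = 0.02621 mol
Let x = n(CaCO3), y = n(MgCO3).
Titrant: 2x + 2y = 0.02621;  mass: 100.09x + 84.31y = 1.193
Solving, x = 5.590 × 10^-3 mol, y = 7.514 × 10^-3 mol
mass of CaCO3 = 5.590 × 10^-3 × 100.09 = 0.5595 g
% CaCO3 = 0.5595 / 1.193 × 100 = 46.90 %

46.90 %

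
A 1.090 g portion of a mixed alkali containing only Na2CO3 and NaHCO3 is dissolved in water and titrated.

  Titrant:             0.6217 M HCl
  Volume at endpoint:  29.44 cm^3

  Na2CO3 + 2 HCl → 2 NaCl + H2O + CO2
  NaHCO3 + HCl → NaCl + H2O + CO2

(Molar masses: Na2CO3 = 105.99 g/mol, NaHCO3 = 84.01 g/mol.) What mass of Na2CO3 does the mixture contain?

n(HCl) = 0.02944 × 0.6217 = 0.01830 mol
Let x = n(Na2CO3), y = n(NaHCO3).
Titrant: 2x + 1y = 0.01830;  mass: 105.99x + 84.01y = 1.090
Solving, x = 7.216 × 10^-3 mol, y = 3.870 × 10^-3 mol
mass of Na2CO3 = 7.216 × 10^-3 × 105.99 = 0.7648 g

0.7648 g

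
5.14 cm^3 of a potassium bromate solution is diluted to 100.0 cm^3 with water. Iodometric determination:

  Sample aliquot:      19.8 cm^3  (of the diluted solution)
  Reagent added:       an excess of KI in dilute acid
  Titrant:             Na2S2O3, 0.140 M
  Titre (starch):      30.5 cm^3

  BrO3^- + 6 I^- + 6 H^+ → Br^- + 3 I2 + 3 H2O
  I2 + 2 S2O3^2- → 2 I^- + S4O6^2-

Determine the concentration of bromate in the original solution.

0.699 M

n(S2O3^2-) = 0.0305 × 0.140 = 4.27 × 10^-3 mol
n(I2) = n(S2O3^2-)/2 = 2.14 × 10^-3 mol
From the 1:3 ratio, n(BrO3^-) in the aliquot = 1/3 × 2.14 × 10^-3 = 7.12 × 10^-4 mol
[BrO3^-]_dilute = 7.12 × 10^-4 / 0.0198 = 0.0359 mol/L
[BrO3^-]_original = 0.0359 × 100.0/5.14 = 0.699 mol/L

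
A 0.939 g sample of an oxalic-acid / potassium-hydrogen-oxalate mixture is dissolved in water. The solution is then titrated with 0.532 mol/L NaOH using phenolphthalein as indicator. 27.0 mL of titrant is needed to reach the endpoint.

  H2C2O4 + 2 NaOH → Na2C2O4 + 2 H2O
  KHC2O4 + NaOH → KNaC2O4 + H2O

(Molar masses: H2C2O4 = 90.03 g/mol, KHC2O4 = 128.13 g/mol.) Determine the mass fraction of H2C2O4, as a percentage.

52.0 %

n(NaOH) = 0.0270 × 0.532 = 0.0144 mol
Let x = n(H2C2O4), y = n(KHC2O4).
Titrant: 2x + 1y = 0.0144;  mass: 90.03x + 128.13y = 0.939
Solving, x = 5.42 × 10^-3 mol, y = 3.52 × 10^-3 mol
mass of H2C2O4 = 5.42 × 10^-3 × 90.03 = 0.488 g
% H2C2O4 = 0.488 / 0.939 × 100 = 52.0 %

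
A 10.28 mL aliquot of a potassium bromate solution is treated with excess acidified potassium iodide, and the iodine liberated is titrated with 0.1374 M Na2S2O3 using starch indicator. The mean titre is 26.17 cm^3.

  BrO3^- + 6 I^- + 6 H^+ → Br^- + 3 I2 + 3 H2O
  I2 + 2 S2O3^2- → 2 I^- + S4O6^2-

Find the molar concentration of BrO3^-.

n(S2O3^2-) = 0.02617 × 0.1374 = 3.596 × 10^-3 mol
n(I2) = n(S2O3^2-)/2 = 1.798 × 10^-3 mol
From the 1:3 ratio, n(BrO3^-) in the aliquot = 1/3 × 1.798 × 10^-3 = 5.993 × 10^-4 mol
[BrO3^-] = 5.993 × 10^-4 / 0.01028 = 0.05830 mol/L

0.05830 M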